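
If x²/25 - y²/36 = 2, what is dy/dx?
Differentiate both sides with respect to x, treating y as y(x). By the chain rule, any term containing y contributes a factor of y' = dy/dx when we differentiate it.

Move every term to one side and write the relation as F(x, y) = 0. Term by term,
  d/dx[x^2/25] = 2x/25
  d/dx[-y^2/36] = -y·y'/18
  d/dx[-2] = 0

The pieces without y' make up ∂F/∂x and the coefficient of y' is ∂F/∂y:
  ∂F/∂x = 2x/25,
  ∂F/∂y = -y/18.

Since d/dx[F] = ∂F/∂x + (∂F/∂y)·y' = 0, solve for y':
  (∂F/∂y)·y' = -∂F/∂x
  dy/dx = -(∂F/∂x)/(∂F/∂y) = -(2x/25)/(-y/18) = 36x/(25y)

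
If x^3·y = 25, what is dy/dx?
Take d/dx of both sides. Since y is implicitly a function of x, the chain rule attaches a y' = dy/dx factor whenever we differentiate through y.

Set F(x, y) = (left side) − (right side), so the curve is F = 0. Differentiating each term of F:
  d/dx[x^3y] = x^3·y' + 3x^2y
  d/dx[-25] = 0

Collecting, the y'-free part is the partial derivative in x and the y' coefficient is the partial derivative in y:
  ∂F/∂x = 3x^2y
  ∂F/∂y = x^3

so d/dx[F(x, y(x))] = ∂F/∂x + (∂F/∂y)·y' = 0. Rearranging,
  dy/dx = -(∂F/∂x)/(∂F/∂y) = -(3x^2y)/(x^3) = -3y/x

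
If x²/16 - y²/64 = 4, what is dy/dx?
Differentiate both sides with respect to x, treating y as y(x). By the chain rule, any term containing y contributes a factor of y' = dy/dx when we differentiate it.

Move every term to one side and write the relation as F(x, y) = 0. Term by term,
  d/dx[x^2/16] = x/8
  d/dx[-y^2/64] = -y·y'/32
  d/dx[-4] = 0

The pieces without y' make up ∂F/∂x and the coefficient of y' is ∂F/∂y:
  ∂F/∂x = x/8,
  ∂F/∂y = -y/32.

Since d/dx[F] = ∂F/∂x + (∂F/∂y)·y' = 0, solve for y':
  (∂F/∂y)·y' = -∂F/∂x
  dy/dx = -(∂F/∂x)/(∂F/∂y) = -(x/8)/(-y/32) = 4x/y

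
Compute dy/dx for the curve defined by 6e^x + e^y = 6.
Differentiate both sides with respect to x, treating y as y(x). By the chain rule, any term containing y contributes a factor of y' = dy/dx when we differentiate it.

Move every term to one side and write the relation as F(x, y) = 0. Term by term,
  d/dx[6e^(x)] = 6e^(x)
  d/dx[e^(y)] = y'·e^(y)
  d/dx[-6] = 0

The pieces without y' make up ∂F/∂x and the coefficient of y' is ∂F/∂y:
  ∂F/∂x = 6e^(x),
  ∂F/∂y = e^(y).

Since d/dx[F] = ∂F/∂x + (∂F/∂y)·y' = 0, solve for y':
  (∂F/∂y)·y' = -∂F/∂x
  dy/dx = -(∂F/∂x)/(∂F/∂y) = -(6e^(x))/(e^(y)) = -6e^(x - y)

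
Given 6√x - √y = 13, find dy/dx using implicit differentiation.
Take d/dx of both sides. Since y is implicitly a function of x, the chain rule attaches a y' = dy/dx factor whenever we differentiate through y.

Set F(x, y) = (left side) − (right side), so the curve is F = 0. Differentiating each term of F:
  d/dx[6√(x)] = 3/√(x)
  d/dx[-√(y)] = -y'/(2√(y))
  d/dx[-13] = 0

Collecting, the y'-free part is the partial derivative in x and the y' coefficient is the partial derivative in y:
  ∂F/∂x = 3/√(x)
  ∂F/∂y = -1/(2√(y))

so d/dx[F(x, y(x))] = ∂F/∂x + (∂F/∂y)·y' = 0. Rearranging,
  dy/dx = -(∂F/∂x)/(∂F/∂y) = -(3/√(x))/(-1/(2√(y))) = 6√(y)/√(x)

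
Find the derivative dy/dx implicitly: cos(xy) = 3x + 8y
Differentiate the relation implicitly: treat y = y(x) and apply the chain rule, so every y-derivative picks up a y' = dy/dx factor.

With everything moved to the left-hand side, differentiate term by term:
  d/dx[-3x] = -3
  d/dx[-8y] = -8·y'
  d/dx[cos(xy)] = -(x·y' + y)·sin(xy)

Separating the contributions that come from x directly and those that come through y:
  without y':      -y·sin(xy) - 3
  multiplying y':  -x·sin(xy) - 8

so (-y·sin(xy) - 3) + (-x·sin(xy) - 8)·y' = 0, and therefore
  dy/dx = -(-y·sin(xy) - 3)/(-x·sin(xy) - 8) = -(y·sin(xy) + 3)/(x·sin(xy) + 8)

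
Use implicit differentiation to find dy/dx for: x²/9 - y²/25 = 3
Differentiate the relation implicitly: treat y = y(x) and apply the chain rule, so every y-derivative picks up a y' = dy/dx factor.

With everything moved to the left-hand side, differentiate term by term:
  d/dx[x^2/9] = 2x/9
  d/dx[-y^2/25] = -2y·y'/25
  d/dx[-3] = 0

Separating the contributions that come from x directly and those that come through y:
  without y':      2x/9
  multiplying y':  -2y/25

so (2x/9) + (-2y/25)·y' = 0, and therefore
  dy/dx = -(2x/9)/(-2y/25) = 25x/(9y)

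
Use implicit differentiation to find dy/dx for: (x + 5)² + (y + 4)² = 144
Apply d/dx to both sides, remembering that y depends on x. Each occurrence of y therefore brings in a y' = dy/dx via the chain rule.

With F(x, y) equal to the left-hand side minus the right, differentiate F term by term:
  d/dx[(x + 5)^2] = 2x + 10
  d/dx[(y + 4)^2] = 2·y'(y + 4)
  d/dx[-144] = 0
Adding these up, d/dx[F] = 0 becomes
  (2x + 10) + (2y + 8)·y' = 0,
so isolating y',
  dy/dx = -(2x + 10)/(2y + 8) = (-x - 5)/(y + 4)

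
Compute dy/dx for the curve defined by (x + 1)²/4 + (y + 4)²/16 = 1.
Differentiate both sides with respect to x, treating y as y(x). By the chain rule, any term containing y contributes a factor of y' = dy/dx when we differentiate it.

Move every term to one side and write the relation as F(x, y) = 0. Term by term,
  d/dx[(x + 1)^2/4] = x/2 + 1/2
  d/dx[(y + 4)^2/16] = y'(y + 4)/8
  d/dx[-1] = 0

The pieces without y' make up ∂F/∂x and the coefficient of y' is ∂F/∂y:
  ∂F/∂x = x/2 + 1/2,
  ∂F/∂y = y/8 + 1/2.

Since d/dx[F] = ∂F/∂x + (∂F/∂y)·y' = 0, solve for y':
  (∂F/∂y)·y' = -∂F/∂x
  dy/dx = -(∂F/∂x)/(∂F/∂y) = -(x/2 + 1/2)/(y/8 + 1/2)
        = -((x + 1)/2)/((y + 4)/8) = 4(-x - 1)/(y + 4)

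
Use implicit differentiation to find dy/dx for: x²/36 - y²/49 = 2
Apply d/dx to both sides, remembering that y depends on x. Each occurrence of y therefore brings in a y' = dy/dx via the chain rule.

With F(x, y) equal to the left-hand side minus the right, differentiate F term by term:
  d/dx[x^2/36] = x/18
  d/dx[-y^2/49] = -2y·y'/49
  d/dx[-2] = 0
Adding these up, d/dx[F] = 0 becomes
  (x/18) + (-2y/49)·y' = 0,
so isolating y',
  dy/dx = -(x/18)/(-2y/49) = 49x/(36y)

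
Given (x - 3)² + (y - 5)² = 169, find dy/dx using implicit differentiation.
Differentiate both sides with respect to x, treating y as y(x). By the chain rule, any term containing y contributes a factor of y' = dy/dx when we differentiate it.

Move every term to one side and write the relation as F(x, y) = 0. Term by term,
  d/dx[(x - 3)^2] = 2x - 6
  d/dx[(y - 5)^2] = 2·y'(y - 5)
  d/dx[-169] = 0

The pieces without y' make up ∂F/∂x and the coefficient of y' is ∂F/∂y:
  ∂F/∂x = 2x - 6,
  ∂F/∂y = 2y - 10.

Since d/dx[F] = ∂F/∂x + (∂F/∂y)·y' = 0, solve for y':
  (∂F/∂y)·y' = -∂F/∂x
  dy/dx = -(∂F/∂x)/(∂F/∂y) = -(2x - 6)/(2y - 10) = (3 - x)/(y - 5)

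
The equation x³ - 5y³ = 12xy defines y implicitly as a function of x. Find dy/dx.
Apply d/dx to both sides, remembering that y depends on x. Each occurrence of y therefore brings in a y' = dy/dx via the chain rule.

With F(x, y) equal to the left-hand side minus the right, differentiate F term by term:
  d/dx[x^3] = 3x^2
  d/dx[-12xy] = -12x·y' - 12y
  d/dx[-5y^3] = -15y^2·y'
Adding these up, d/dx[F] = 0 becomes
  (3x^2 - 12y) + (-12x - 15y^2)·y' = 0,
so isolating y',
  dy/dx = -(3x^2 - 12y)/(-12x - 15y^2) = (x^2 - 4y)/(4x + 5y^2)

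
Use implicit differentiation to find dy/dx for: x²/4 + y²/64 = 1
Differentiate both sides with respect to x, treating y as y(x). By the chain rule, any term containing y contributes a factor of y' = dy/dx when we differentiate it.

Move every term to one side and write the relation as F(x, y) = 0. Term by term,
  d/dx[x^2/4] = x/2
  d/dx[y^2/64] = y·y'/32
  d/dx[-1] = 0

The pieces without y' make up ∂F/∂x and the coefficient of y' is ∂F/∂y:
  ∂F/∂x = x/2,
  ∂F/∂y = y/32.

Since d/dx[F] = ∂F/∂x + (∂F/∂y)·y' = 0, solve for y':
  (∂F/∂y)·y' = -∂F/∂x
  dy/dx = -(∂F/∂x)/(∂F/∂y) = -(x/2)/(y/32) = -16x/y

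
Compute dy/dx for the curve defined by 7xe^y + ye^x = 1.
Differentiate both sides with respect to x, treating y as y(x). By the chain rule, any term containing y contributes a factor of y' = dy/dx when we differentiate it.

Move every term to one side and write the relation as F(x, y) = 0. Term by term,
  d/dx[7x·e^(y)] = 7x·y'·e^(y) + 7e^(y)
  d/dx[y·e^(x)] = y·e^(x) + y'·e^(x)
  d/dx[-1] = 0

The pieces without y' make up ∂F/∂x and the coefficient of y' is ∂F/∂y:
  ∂F/∂x = y·e^(x) + 7e^(y),
  ∂F/∂y = 7x·e^(y) + e^(x).

Since d/dx[F] = ∂F/∂x + (∂F/∂y)·y' = 0, solve for y':
  (∂F/∂y)·y' = -∂F/∂x
  dy/dx = -(∂F/∂x)/(∂F/∂y) = -(y·e^(x) + 7e^(y))/(7x·e^(y) + e^(x)) = (-y·e^(x) - 7e^(y))/(7x·e^(y) + e^(x))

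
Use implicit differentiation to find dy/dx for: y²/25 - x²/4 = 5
Apply d/dx to both sides, remembering that y depends on x. Each occurrence of y therefore brings in a y' = dy/dx via the chain rule.

With F(x, y) equal to the left-hand side minus the right, differentiate F term by term:
  d/dx[-x^2/4] = -x/2
  d/dx[y^2/25] = 2y·y'/25
  d/dx[-5] = 0
Adding these up, d/dx[F] = 0 becomes
  (-x/2) + (2y/25)·y' = 0,
so isolating y',
  dy/dx = -(-x/2)/(2y/25) = 25x/(4y)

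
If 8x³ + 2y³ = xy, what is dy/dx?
Take d/dx of both sides. Since y is implicitly a function of x, the chain rule attaches a y' = dy/dx factor whenever we differentiate through y.

Set F(x, y) = (left side) − (right side), so the curve is F = 0. Differentiating each term of F:
  d/dx[8x^3] = 24x^2
  d/dx[-xy] = -x·y' - y
  d/dx[2y^3] = 6y^2·y'

Collecting, the y'-free part is the partial derivative in x and the y' coefficient is the partial derivative in y:
  ∂F/∂x = 24x^2 - y
  ∂F/∂y = -x + 6y^2

so d/dx[F(x, y(x))] = ∂F/∂x + (∂F/∂y)·y' = 0. Rearranging,
  dy/dx = -(∂F/∂x)/(∂F/∂y) = -(24x^2 - y)/(-x + 6y^2) = (24x^2 - y)/(x - 6y^2)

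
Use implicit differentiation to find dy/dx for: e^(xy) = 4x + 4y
Differentiate both sides with respect to x, treating y as y(x). By the chain rule, any term containing y contributes a factor of y' = dy/dx when we differentiate it.

Move every term to one side and write the relation as F(x, y) = 0. Term by term,
  d/dx[-4x] = -4
  d/dx[-4y] = -4·y'
  d/dx[e^(xy)] = (x·y' + y)·e^(xy)

The pieces without y' make up ∂F/∂x and the coefficient of y' is ∂F/∂y:
  ∂F/∂x = y·e^(xy) - 4,
  ∂F/∂y = x·e^(xy) - 4.

Since d/dx[F] = ∂F/∂x + (∂F/∂y)·y' = 0, solve for y':
  (∂F/∂y)·y' = -∂F/∂x
  dy/dx = -(∂F/∂x)/(∂F/∂y) = -(y·e^(xy) - 4)/(x·e^(xy) - 4) = (-y·e^(xy) + 4)/(x·e^(xy) - 4)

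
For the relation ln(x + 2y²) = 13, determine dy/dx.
Differentiate the relation implicitly: treat y = y(x) and apply the chain rule, so every y-derivative picks up a y' = dy/dx factor.

With everything moved to the left-hand side, differentiate term by term:
  d/dx[ln(x + 2y^2)] = (4y·y' + 1)/(x + 2y^2)
  d/dx[-13] = 0

Separating the contributions that come from x directly and those that come through y:
  without y':      1/(x + 2y^2)
  multiplying y':  4y/(x + 2y^2)

so (1/(x + 2y^2)) + (4y/(x + 2y^2))·y' = 0, and therefore
  dy/dx = -(1/(x + 2y^2))/(4y/(x + 2y^2)) = -1/(4y)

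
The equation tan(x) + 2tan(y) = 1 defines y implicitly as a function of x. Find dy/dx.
Take d/dx of both sides. Since y is implicitly a function of x, the chain rule attaches a y' = dy/dx factor whenever we differentiate through y.

Set F(x, y) = (left side) − (right side), so the curve is F = 0. Differentiating each term of F:
  d/dx[tan(x)] = tan(x)^2 + 1
  d/dx[2tan(y)] = 2·y'(tan(y)^2 + 1)
  d/dx[-1] = 0

Collecting, the y'-free part is the partial derivative in x and the y' coefficient is the partial derivative in y:
  ∂F/∂x = tan(x)^2 + 1
  ∂F/∂y = 2tan(y)^2 + 2

so d/dx[F(x, y(x))] = ∂F/∂x + (∂F/∂y)·y' = 0. Rearranging,
  dy/dx = -(∂F/∂x)/(∂F/∂y) = -(tan(x)^2 + 1)/(2tan(y)^2 + 2) = -cos(y)^2/(2cos(x)^2)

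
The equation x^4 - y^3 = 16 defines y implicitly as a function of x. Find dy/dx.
Apply d/dx to both sides, remembering that y depends on x. Each occurrence of y therefore brings in a y' = dy/dx via the chain rule.

With F(x, y) equal to the left-hand side minus the right, differentiate F term by term:
  d/dx[x^4] = 4x^3
  d/dx[-y^3] = -3y^2·y'
  d/dx[-16] = 0
Adding these up, d/dx[F] = 0 becomes
  (4x^3) + (-3y^2)·y' = 0,
so isolating y',
  dy/dx = -(4x^3)/(-3y^2) = 4x^3/(3y^2)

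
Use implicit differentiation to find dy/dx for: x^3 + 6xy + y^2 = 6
Differentiate both sides with respect to x, treating y as y(x). By the chain rule, any term containing y contributes a factor of y' = dy/dx when we differentiate it.

Move every term to one side and write the relation as F(x, y) = 0. Term by term,
  d/dx[x^3] = 3x^2
  d/dx[6xy] = 6x·y' + 6y
  d/dx[y^2] = 2y·y'
  d/dx[-6] = 0

The pieces without y' make up ∂F/∂x and the coefficient of y' is ∂F/∂y:
  ∂F/∂x = 3x^2 + 6y,
  ∂F/∂y = 6x + 2y.

Since d/dx[F] = ∂F/∂x + (∂F/∂y)·y' = 0, solve for y':
  (∂F/∂y)·y' = -∂F/∂x
  dy/dx = -(∂F/∂x)/(∂F/∂y) = -(3x^2 + 6y)/(6x + 2y) = 3(-x^2 - 2y)/(2(3x + y))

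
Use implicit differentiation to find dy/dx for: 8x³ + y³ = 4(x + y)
Differentiate both sides with respect to x, treating y as y(x). By the chain rule, any term containing y contributes a factor of y' = dy/dx when we differentiate it.

Move every term to one side and write the relation as F(x, y) = 0. Term by term,
  d/dx[8x^3] = 24x^2
  d/dx[-4x] = -4
  d/dx[y^3] = 3y^2·y'
  d/dx[-4y] = -4·y'

The pieces without y' make up ∂F/∂x and the coefficient of y' is ∂F/∂y:
  ∂F/∂x = 24x^2 - 4,
  ∂F/∂y = 3y^2 - 4.

Since d/dx[F] = ∂F/∂x + (∂F/∂y)·y' = 0, solve for y':
  (∂F/∂y)·y' = -∂F/∂x
  dy/dx = -(∂F/∂x)/(∂F/∂y) = -(24x^2 - 4)/(3y^2 - 4) = 4(1 - 6x^2)/(3y^2 - 4)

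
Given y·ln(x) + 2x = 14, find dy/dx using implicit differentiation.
Take d/dx of both sides. Since y is implicitly a function of x, the chain rule attaches a y' = dy/dx factor whenever we differentiate through y.

Set F(x, y) = (left side) − (right side), so the curve is F = 0. Differentiating each term of F:
  d/dx[2x] = 2
  d/dx[y·ln(x)] = y'·ln(x) + y/x
  d/dx[-14] = 0

Collecting, the y'-free part is the partial derivative in x and the y' coefficient is the partial derivative in y:
  ∂F/∂x = 2 + y/x
  ∂F/∂y = ln(x)

so d/dx[F(x, y(x))] = ∂F/∂x + (∂F/∂y)·y' = 0. Rearranging,
  dy/dx = -(∂F/∂x)/(∂F/∂y) = -(2 + y/x)/(ln(x))
        = -((2x + y)/x)/(ln(x)) = (-2x - y)/(x·ln(x))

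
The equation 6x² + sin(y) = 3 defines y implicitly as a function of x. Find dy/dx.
Differentiate both sides with respect to x, treating y as y(x). By the chain rule, any term containing y contributes a factor of y' = dy/dx when we differentiate it.

Move every term to one side and write the relation as F(x, y) = 0. Term by term,
  d/dx[6x^2] = 12x
  d/dx[sin(y)] = y'·cos(y)
  d/dx[-3] = 0

The pieces without y' make up ∂F/∂x and the coefficient of y' is ∂F/∂y:
  ∂F/∂x = 12x,
  ∂F/∂y = cos(y).

Since d/dx[F] = ∂F/∂x + (∂F/∂y)·y' = 0, solve for y':
  (∂F/∂y)·y' = -∂F/∂x
  dy/dx = -(∂F/∂x)/(∂F/∂y) = -(12x)/(cos(y)) = -12x/cos(y)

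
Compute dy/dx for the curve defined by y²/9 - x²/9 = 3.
Apply d/dx to both sides, remembering that y depends on x. Each occurrence of y therefore brings in a y' = dy/dx via the chain rule.

With F(x, y) equal to the left-hand side minus the right, differentiate F term by term:
  d/dx[-x^2/9] = -2x/9
  d/dx[y^2/9] = 2y·y'/9
  d/dx[-3] = 0
Adding these up, d/dx[F] = 0 becomes
  (-2x/9) + (2y/9)·y' = 0,
so isolating y',
  dy/dx = -(-2x/9)/(2y/9) = x/y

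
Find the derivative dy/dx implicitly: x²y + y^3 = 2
Differentiate the relation implicitly: treat y = y(x) and apply the chain rule, so every y-derivative picks up a y' = dy/dx factor.

With everything moved to the left-hand side, differentiate term by term:
  d/dx[x^2y] = x^2·y' + 2xy
  d/dx[y^3] = 3y^2·y'
  d/dx[-2] = 0

Separating the contributions that come from x directly and those that come through y:
  without y':      2xy
  multiplying y':  x^2 + 3y^2

so (2xy) + (x^2 + 3y^2)·y' = 0, and therefore
  dy/dx = -(2xy)/(x^2 + 3y^2) = -2xy/(x^2 + 3y^2)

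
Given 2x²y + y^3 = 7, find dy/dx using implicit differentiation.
Differentiate the relation implicitly: treat y = y(x) and apply the chain rule, so every y-derivative picks up a y' = dy/dx factor.

With everything moved to the left-hand side, differentiate term by term:
  d/dx[2x^2y] = 2x^2·y' + 4xy
  d/dx[y^3] = 3y^2·y'
  d/dx[-7] = 0

Separating the contributions that come from x directly and those that come through y:
  without y':      4xy
  multiplying y':  2x^2 + 3y^2

so (4xy) + (2x^2 + 3y^2)·y' = 0, and therefore
  dy/dx = -(4xy)/(2x^2 + 3y^2) = -4xy/(2x^2 + 3y^2)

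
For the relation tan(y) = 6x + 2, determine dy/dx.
Differentiate both sides with respect to x, treating y as y(x). By the chain rule, any term containing y contributes a factor of y' = dy/dx when we differentiate it.

Move every term to one side and write the relation as F(x, y) = 0. Term by term,
  d/dx[-6x] = -6
  d/dx[tan(y)] = y'(tan(y)^2 + 1)
  d/dx[-2] = 0

The pieces without y' make up ∂F/∂x and the coefficient of y' is ∂F/∂y:
  ∂F/∂x = -6,
  ∂F/∂y = tan(y)^2 + 1.

Since d/dx[F] = ∂F/∂x + (∂F/∂y)·y' = 0, solve for y':
  (∂F/∂y)·y' = -∂F/∂x
  dy/dx = -(∂F/∂x)/(∂F/∂y) = -(-6)/(tan(y)^2 + 1) = 6cos(y)^2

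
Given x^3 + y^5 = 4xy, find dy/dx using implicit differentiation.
Differentiate the relation implicitly: treat y = y(x) and apply the chain rule, so every y-derivative picks up a y' = dy/dx factor.

With everything moved to the left-hand side, differentiate term by term:
  d/dx[x^3] = 3x^2
  d/dx[-4xy] = -4x·y' - 4y
  d/dx[y^5] = 5y^4·y'

Separating the contributions that come from x directly and those that come through y:
  without y':      3x^2 - 4y
  multiplying y':  -4x + 5y^4

so (3x^2 - 4y) + (-4x + 5y^4)·y' = 0, and therefore
  dy/dx = -(3x^2 - 4y)/(-4x + 5y^4) = (3x^2 - 4y)/(4x - 5y^4)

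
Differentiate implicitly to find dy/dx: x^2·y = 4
Take d/dx of both sides. Since y is implicitly a function of x, the chain rule attaches a y' = dy/dx factor whenever we differentiate through y.

Set F(x, y) = (left side) − (right side), so the curve is F = 0. Differentiating each term of F:
  d/dx[x^2y] = x^2·y' + 2xy
  d/dx[-4] = 0

Collecting, the y'-free part is the partial derivative in x and the y' coefficient is the partial derivative in y:
  ∂F/∂x = 2xy
  ∂F/∂y = x^2

so d/dx[F(x, y(x))] = ∂F/∂x + (∂F/∂y)·y' = 0. Rearranging,
  dy/dx = -(∂F/∂x)/(∂F/∂y) = -(2xy)/(x^2) = -2y/x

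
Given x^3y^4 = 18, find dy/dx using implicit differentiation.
Take d/dx of both sides. Since y is implicitly a function of x, the chain rule attaches a y' = dy/dx factor whenever we differentiate through y.

Set F(x, y) = (left side) − (right side), so the curve is F = 0. Differentiating each term of F:
  d/dx[x^3y^4] = 4x^3y^3·y' + 3x^2y^4
  d/dx[-18] = 0

Collecting, the y'-free part is the partial derivative in x and the y' coefficient is the partial derivative in y:
  ∂F/∂x = 3x^2y^4
  ∂F/∂y = 4x^3y^3

so d/dx[F(x, y(x))] = ∂F/∂x + (∂F/∂y)·y' = 0. Rearranging,
  dy/dx = -(∂F/∂x)/(∂F/∂y) = -(3x^2y^4)/(4x^3y^3) = -3y/(4x)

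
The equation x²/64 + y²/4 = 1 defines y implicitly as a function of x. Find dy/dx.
Differentiate both sides with respect to x, treating y as y(x). By the chain rule, any term containing y contributes a factor of y' = dy/dx when we differentiate it.

Move every term to one side and write the relation as F(x, y) = 0. Term by term,
  d/dx[x^2/64] = x/32
  d/dx[y^2/4] = y·y'/2
  d/dx[-1] = 0

The pieces without y' make up ∂F/∂x and the coefficient of y' is ∂F/∂y:
  ∂F/∂x = x/32,
  ∂F/∂y = y/2.

Since d/dx[F] = ∂F/∂x + (∂F/∂y)·y' = 0, solve for y':
  (∂F/∂y)·y' = -∂F/∂x
  dy/dx = -(∂F/∂x)/(∂F/∂y) = -(x/32)/(y/2) = -x/(16y)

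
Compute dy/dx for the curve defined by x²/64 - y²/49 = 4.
Apply d/dx to both sides, remembering that y depends on x. Each occurrence of y therefore brings in a y' = dy/dx via the chain rule.

With F(x, y) equal to the left-hand side minus the right, differentiate F term by term:
  d/dx[x^2/64] = x/32
  d/dx[-y^2/49] = -2y·y'/49
  d/dx[-4] = 0
Adding these up, d/dx[F] = 0 becomes
  (x/32) + (-2y/49)·y' = 0,
so isolating y',
  dy/dx = -(x/32)/(-2y/49) = 49x/(64y)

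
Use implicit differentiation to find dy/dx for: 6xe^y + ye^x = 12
Differentiate both sides with respect to x, treating y as y(x). By the chain rule, any term containing y contributes a factor of y' = dy/dx when we differentiate it.

Move every term to one side and write the relation as F(x, y) = 0. Term by term,
  d/dx[6x·e^(y)] = 6x·y'·e^(y) + 6e^(y)
  d/dx[y·e^(x)] = y·e^(x) + y'·e^(x)
  d/dx[-12] = 0

The pieces without y' make up ∂F/∂x and the coefficient of y' is ∂F/∂y:
  ∂F/∂x = y·e^(x) + 6e^(y),
  ∂F/∂y = 6x·e^(y) + e^(x).

Since d/dx[F] = ∂F/∂x + (∂F/∂y)·y' = 0, solve for y':
  (∂F/∂y)·y' = -∂F/∂x
  dy/dx = -(∂F/∂x)/(∂F/∂y) = -(y·e^(x) + 6e^(y))/(6x·e^(y) + e^(x)) = (-y·e^(x) - 6e^(y))/(6x·e^(y) + e^(x))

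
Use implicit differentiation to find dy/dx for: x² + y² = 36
Take d/dx of both sides. Since y is implicitly a function of x, the chain rule attaches a y' = dy/dx factor whenever we differentiate through y.

Set F(x, y) = (left side) − (right side), so the curve is F = 0. Differentiating each term of F:
  d/dx[x^2] = 2x
  d/dx[y^2] = 2y·y'
  d/dx[-36] = 0

Collecting, the y'-free part is the partial derivative in x and the y' coefficient is the partial derivative in y:
  ∂F/∂x = 2x
  ∂F/∂y = 2y

so d/dx[F(x, y(x))] = ∂F/∂x + (∂F/∂y)·y' = 0. Rearranging,
  dy/dx = -(∂F/∂x)/(∂F/∂y) = -(2x)/(2y) = -x/y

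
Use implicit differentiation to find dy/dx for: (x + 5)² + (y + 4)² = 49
Differentiate both sides with respect to x, treating y as y(x). By the chain rule, any term containing y contributes a factor of y' = dy/dx when we differentiate it.

Move every term to one side and write the relation as F(x, y) = 0. Term by term,
  d/dx[(x + 5)^2] = 2x + 10
  d/dx[(y + 4)^2] = 2·y'(y + 4)
  d/dx[-49] = 0

The pieces without y' make up ∂F/∂x and the coefficient of y' is ∂F/∂y:
  ∂F/∂x = 2x + 10,
  ∂F/∂y = 2y + 8.

Since d/dx[F] = ∂F/∂x + (∂F/∂y)·y' = 0, solve for y':
  (∂F/∂y)·y' = -∂F/∂x
  dy/dx = -(∂F/∂x)/(∂F/∂y) = -(2x + 10)/(2y + 8) = (-x - 5)/(y + 4)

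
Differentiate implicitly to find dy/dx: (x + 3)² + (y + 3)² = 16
Differentiate the relation implicitly: treat y = y(x) and apply the chain rule, so every y-derivative picks up a y' = dy/dx factor.

With everything moved to the left-hand side, differentiate term by term:
  d/dx[(x + 3)^2] = 2x + 6
  d/dx[(y + 3)^2] = 2·y'(y + 3)
  d/dx[-16] = 0

Separating the contributions that come from x directly and those that come through y:
  without y':      2x + 6
  multiplying y':  2y + 6

so (2x + 6) + (2y + 6)·y' = 0, and therefore
  dy/dx = -(2x + 6)/(2y + 6) = (-x - 3)/(y + 3)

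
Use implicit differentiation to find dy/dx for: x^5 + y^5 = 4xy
Apply d/dx to both sides, remembering that y depends on x. Each occurrence of y therefore brings in a y' = dy/dx via the chain rule.

With F(x, y) equal to the left-hand side minus the right, differentiate F term by term:
  d/dx[x^5] = 5x^4
  d/dx[-4xy] = -4x·y' - 4y
  d/dx[y^5] = 5y^4·y'
Adding these up, d/dx[F] = 0 becomes
  (5x^4 - 4y) + (-4x + 5y^4)·y' = 0,
so isolating y',
  dy/dx = -(5x^4 - 4y)/(-4x + 5y^4) = (5x^4 - 4y)/(4x - 5y^4)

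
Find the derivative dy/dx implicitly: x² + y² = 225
Take d/dx of both sides. Since y is implicitly a function of x, the chain rule attaches a y' = dy/dx factor whenever we differentiate through y.

Set F(x, y) = (left side) − (right side), so the curve is F = 0. Differentiating each term of F:
  d/dx[x^2] = 2x
  d/dx[y^2] = 2y·y'
  d/dx[-225] = 0

Collecting, the y'-free part is the partial derivative in x and the y' coefficient is the partial derivative in y:
  ∂F/∂x = 2x
  ∂F/∂y = 2y

so d/dx[F(x, y(x))] = ∂F/∂x + (∂F/∂y)·y' = 0. Rearranging,
  dy/dx = -(∂F/∂x)/(∂F/∂y) = -(2x)/(2y) = -x/y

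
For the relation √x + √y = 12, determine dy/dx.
Differentiate the relation implicitly: treat y = y(x) and apply the chain rule, so every y-derivative picks up a y' = dy/dx factor.

With everything moved to the left-hand side, differentiate term by term:
  d/dx[√(x)] = 1/(2√(x))
  d/dx[√(y)] = y'/(2√(y))
  d/dx[-12] = 0

Separating the contributions that come from x directly and those that come through y:
  without y':      1/(2√(x))
  multiplying y':  1/(2√(y))

so (1/(2√(x))) + (1/(2√(y)))·y' = 0, and therefore
  dy/dx = -(1/(2√(x)))/(1/(2√(y))) = -√(y)/√(x)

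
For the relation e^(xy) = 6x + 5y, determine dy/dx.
Apply d/dx to both sides, remembering that y depends on x. Each occurrence of y therefore brings in a y' = dy/dx via the chain rule.

With F(x, y) equal to the left-hand side minus the right, differentiate F term by term:
  d/dx[-6x] = -6
  d/dx[-5y] = -5·y'
  d/dx[e^(xy)] = (x·y' + y)·e^(xy)
Adding these up, d/dx[F] = 0 becomes
  (y·e^(xy) - 6) + (x·e^(xy) - 5)·y' = 0,
so isolating y',
  dy/dx = -(y·e^(xy) - 6)/(x·e^(xy) - 5) = (-y·e^(xy) + 6)/(x·e^(xy) - 5)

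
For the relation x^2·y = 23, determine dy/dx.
Apply d/dx to both sides, remembering that y depends on x. Each occurrence of y therefore brings in a y' = dy/dx via the chain rule.

With F(x, y) equal to the left-hand side minus the right, differentiate F term by term:
  d/dx[x^2y] = x^2·y' + 2xy
  d/dx[-23] = 0
Adding these up, d/dx[F] = 0 becomes
  (2xy) + (x^2)·y' = 0,
so isolating y',
  dy/dx = -(2xy)/(x^2) = -2y/x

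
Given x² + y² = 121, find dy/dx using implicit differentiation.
Apply d/dx to both sides, remembering that y depends on x. Each occurrence of y therefore brings in a y' = dy/dx via the chain rule.

With F(x, y) equal to the left-hand side minus the right, differentiate F term by term:
  d/dx[x^2] = 2x
  d/dx[y^2] = 2y·y'
  d/dx[-121] = 0
Adding these up, d/dx[F] = 0 becomes
  (2x) + (2y)·y' = 0,
so isolating y',
  dy/dx = -(2x)/(2y) = -x/y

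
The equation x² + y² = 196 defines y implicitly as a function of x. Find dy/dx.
Differentiate the relation implicitly: treat y = y(x) and apply the chain rule, so every y-derivative picks up a y' = dy/dx factor.

With everything moved to the left-hand side, differentiate term by term:
  d/dx[x^2] = 2x
  d/dx[y^2] = 2y·y'
  d/dx[-196] = 0

Separating the contributions that come from x directly and those that come through y:
  without y':      2x
  multiplying y':  2y

so (2x) + (2y)·y' = 0, and therefore
  dy/dx = -(2x)/(2y) = -x/y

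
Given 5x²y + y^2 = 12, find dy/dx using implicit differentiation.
Apply d/dx to both sides, remembering that y depends on x. Each occurrence of y therefore brings in a y' = dy/dx via the chain rule.

With F(x, y) equal to the left-hand side minus the right, differentiate F term by term:
  d/dx[5x^2y] = 5x^2·y' + 10xy
  d/dx[y^2] = 2y·y'
  d/dx[-12] = 0
Adding these up, d/dx[F] = 0 becomes
  (10xy) + (5x^2 + 2y)·y' = 0,
so isolating y',
  dy/dx = -(10xy)/(5x^2 + 2y) = -10xy/(5x^2 + 2y)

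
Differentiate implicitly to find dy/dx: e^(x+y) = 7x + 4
Differentiate both sides with respect to x, treating y as y(x). By the chain rule, any term containing y contributes a factor of y' = dy/dx when we differentiate it.

Move every term to one side and write the relation as F(x, y) = 0. Term by term,
  d/dx[-7x] = -7
  d/dx[e^(x + y)] = (y' + 1)·e^(x + y)
  d/dx[-4] = 0

The pieces without y' make up ∂F/∂x and the coefficient of y' is ∂F/∂y:
  ∂F/∂x = e^(x + y) - 7,
  ∂F/∂y = e^(x + y).

Since d/dx[F] = ∂F/∂x + (∂F/∂y)·y' = 0, solve for y':
  (∂F/∂y)·y' = -∂F/∂x
  dy/dx = -(∂F/∂x)/(∂F/∂y) = -(e^(x + y) - 7)/(e^(x + y)) = 7e^(-x - y) - 1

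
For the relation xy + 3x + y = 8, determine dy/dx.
Differentiate both sides with respect to x, treating y as y(x). By the chain rule, any term containing y contributes a factor of y' = dy/dx when we differentiate it.

Move every term to one side and write the relation as F(x, y) = 0. Term by term,
  d/dx[xy] = x·y' + y
  d/dx[3x] = 3
  d/dx[y] = y'
  d/dx[-8] = 0

The pieces without y' make up ∂F/∂x and the coefficient of y' is ∂F/∂y:
  ∂F/∂x = y + 3,
  ∂F/∂y = x + 1.

Since d/dx[F] = ∂F/∂x + (∂F/∂y)·y' = 0, solve for y':
  (∂F/∂y)·y' = -∂F/∂x
  dy/dx = -(∂F/∂x)/(∂F/∂y) = -(y + 3)/(x + 1) = (-y - 3)/(x + 1)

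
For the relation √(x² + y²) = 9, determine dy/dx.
Differentiate both sides with respect to x, treating y as y(x). By the chain rule, any term containing y contributes a factor of y' = dy/dx when we differentiate it.

Move every term to one side and write the relation as F(x, y) = 0. Term by term,
  d/dx[√(x^2 + y^2)] = (x + y·y')/√(x^2 + y^2)
  d/dx[-9] = 0

The pieces without y' make up ∂F/∂x and the coefficient of y' is ∂F/∂y:
  ∂F/∂x = x/√(x^2 + y^2),
  ∂F/∂y = y/√(x^2 + y^2).

Since d/dx[F] = ∂F/∂x + (∂F/∂y)·y' = 0, solve for y':
  (∂F/∂y)·y' = -∂F/∂x
  dy/dx = -(∂F/∂x)/(∂F/∂y) = -(x/√(x^2 + y^2))/(y/√(x^2 + y^2)) = -x/y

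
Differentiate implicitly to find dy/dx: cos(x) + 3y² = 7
Apply d/dx to both sides, remembering that y depends on x. Each occurrence of y therefore brings in a y' = dy/dx via the chain rule.

With F(x, y) equal to the left-hand side minus the right, differentiate F term by term:
  d/dx[3y^2] = 6y·y'
  d/dx[cos(x)] = -sin(x)
  d/dx[-7] = 0
Adding these up, d/dx[F] = 0 becomes
  (-sin(x)) + (6y)·y' = 0,
so isolating y',
  dy/dx = -(-sin(x))/(6y) = sin(x)/(6y)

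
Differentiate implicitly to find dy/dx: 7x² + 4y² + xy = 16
Differentiate both sides with respect to x, treating y as y(x). By the chain rule, any term containing y contributes a factor of y' = dy/dx when we differentiate it.

Move every term to one side and write the relation as F(x, y) = 0. Term by term,
  d/dx[7x^2] = 14x
  d/dx[xy] = x·y' + y
  d/dx[4y^2] = 8y·y'
  d/dx[-16] = 0

The pieces without y' make up ∂F/∂x and the coefficient of y' is ∂F/∂y:
  ∂F/∂x = 14x + y,
  ∂F/∂y = x + 8y.

Since d/dx[F] = ∂F/∂x + (∂F/∂y)·y' = 0, solve for y':
  (∂F/∂y)·y' = -∂F/∂x
  dy/dx = -(∂F/∂x)/(∂F/∂y) = -(14x + y)/(x + 8y) = (-14x - y)/(x + 8y)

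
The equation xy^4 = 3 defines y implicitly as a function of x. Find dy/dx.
Apply d/dx to both sides, remembering that y depends on x. Each occurrence of y therefore brings in a y' = dy/dx via the chain rule.

With F(x, y) equal to the left-hand side minus the right, differentiate F term by term:
  d/dx[xy^4] = 4xy^3·y' + y^4
  d/dx[-3] = 0
Adding these up, d/dx[F] = 0 becomes
  (y^4) + (4xy^3)·y' = 0,
so isolating y',
  dy/dx = -(y^4)/(4xy^3) = -y/(4x)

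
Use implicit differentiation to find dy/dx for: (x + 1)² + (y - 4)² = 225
Differentiate both sides with respect to x, treating y as y(x). By the chain rule, any term containing y contributes a factor of y' = dy/dx when we differentiate it.

Move every term to one side and write the relation as F(x, y) = 0. Term by term,
  d/dx[(x + 1)^2] = 2x + 2
  d/dx[(y - 4)^2] = 2·y'(y - 4)
  d/dx[-225] = 0

The pieces without y' make up ∂F/∂x and the coefficient of y' is ∂F/∂y:
  ∂F/∂x = 2x + 2,
  ∂F/∂y = 2y - 8.

Since d/dx[F] = ∂F/∂x + (∂F/∂y)·y' = 0, solve for y':
  (∂F/∂y)·y' = -∂F/∂x
  dy/dx = -(∂F/∂x)/(∂F/∂y) = -(2x + 2)/(2y - 8) = (-x - 1)/(y - 4)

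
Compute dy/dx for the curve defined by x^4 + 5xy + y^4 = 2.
Differentiate the relation implicitly: treat y = y(x) and apply the chain rule, so every y-derivative picks up a y' = dy/dx factor.

With everything moved to the left-hand side, differentiate term by term:
  d/dx[x^4] = 4x^3
  d/dx[5xy] = 5x·y' + 5y
  d/dx[y^4] = 4y^3·y'
  d/dx[-2] = 0

Separating the contributions that come from x directly and those that come through y:
  without y':      4x^3 + 5y
  multiplying y':  5x + 4y^3

so (4x^3 + 5y) + (5x + 4y^3)·y' = 0, and therefore
  dy/dx = -(4x^3 + 5y)/(5x + 4y^3) = (-4x^3 - 5y)/(5x + 4y^3)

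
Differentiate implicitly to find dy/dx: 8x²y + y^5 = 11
Apply d/dx to both sides, remembering that y depends on x. Each occurrence of y therefore brings in a y' = dy/dx via the chain rule.

With F(x, y) equal to the left-hand side minus the right, differentiate F term by term:
  d/dx[8x^2y] = 8x^2·y' + 16xy
  d/dx[y^5] = 5y^4·y'
  d/dx[-11] = 0
Adding these up, d/dx[F] = 0 becomes
  (16xy) + (8x^2 + 5y^4)·y' = 0,
so isolating y',
  dy/dx = -(16xy)/(8x^2 + 5y^4) = -16xy/(8x^2 + 5y^4)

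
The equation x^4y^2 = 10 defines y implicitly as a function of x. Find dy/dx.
Apply d/dx to both sides, remembering that y depends on x. Each occurrence of y therefore brings in a y' = dy/dx via the chain rule.

With F(x, y) equal to the left-hand side minus the right, differentiate F term by term:
  d/dx[x^4y^2] = 2x^4y·y' + 4x^3y^2
  d/dx[-10] = 0
Adding these up, d/dx[F] = 0 becomes
  (4x^3y^2) + (2x^4y)·y' = 0,
so isolating y',
  dy/dx = -(4x^3y^2)/(2x^4y) = -2y/x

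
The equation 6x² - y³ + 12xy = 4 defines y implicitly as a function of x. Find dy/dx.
Differentiate the relation implicitly: treat y = y(x) and apply the chain rule, so every y-derivative picks up a y' = dy/dx factor.

With everything moved to the left-hand side, differentiate term by term:
  d/dx[6x^2] = 12x
  d/dx[12xy] = 12x·y' + 12y
  d/dx[-y^3] = -3y^2·y'
  d/dx[-4] = 0

Separating the contributions that come from x directly and those that come through y:
  without y':      12x + 12y
  multiplying y':  12x - 3y^2

so (12x + 12y) + (12x - 3y^2)·y' = 0, and therefore
  dy/dx = -(12x + 12y)/(12x - 3y^2) = 4(-x - y)/(4x - y^2)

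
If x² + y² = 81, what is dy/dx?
Take d/dx of both sides. Since y is implicitly a function of x, the chain rule attaches a y' = dy/dx factor whenever we differentiate through y.

Set F(x, y) = (left side) − (right side), so the curve is F = 0. Differentiating each term of F:
  d/dx[x^2] = 2x
  d/dx[y^2] = 2y·y'
  d/dx[-81] = 0

Collecting, the y'-free part is the partial derivative in x and the y' coefficient is the partial derivative in y:
  ∂F/∂x = 2x
  ∂F/∂y = 2y

so d/dx[F(x, y(x))] = ∂F/∂x + (∂F/∂y)·y' = 0. Rearranging,
  dy/dx = -(∂F/∂x)/(∂F/∂y) = -(2x)/(2y) = -x/y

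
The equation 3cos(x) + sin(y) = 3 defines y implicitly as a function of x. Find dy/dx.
Apply d/dx to both sides, remembering that y depends on x. Each occurrence of y therefore brings in a y' = dy/dx via the chain rule.

With F(x, y) equal to the left-hand side minus the right, differentiate F term by term:
  d/dx[sin(y)] = y'·cos(y)
  d/dx[3cos(x)] = -3sin(x)
  d/dx[-3] = 0
Adding these up, d/dx[F] = 0 becomes
  (-3sin(x)) + (cos(y))·y' = 0,
so isolating y',
  dy/dx = -(-3sin(x))/(cos(y)) = 3sin(x)/cos(y)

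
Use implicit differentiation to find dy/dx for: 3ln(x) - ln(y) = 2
Differentiate both sides with respect to x, treating y as y(x). By the chain rule, any term containing y contributes a factor of y' = dy/dx when we differentiate it.

Move every term to one side and write the relation as F(x, y) = 0. Term by term,
  d/dx[3ln(x)] = 3/x
  d/dx[-ln(y)] = -y'/y
  d/dx[-2] = 0

The pieces without y' make up ∂F/∂x and the coefficient of y' is ∂F/∂y:
  ∂F/∂x = 3/x,
  ∂F/∂y = -1/y.

Since d/dx[F] = ∂F/∂x + (∂F/∂y)·y' = 0, solve for y':
  (∂F/∂y)·y' = -∂F/∂x
  dy/dx = -(∂F/∂x)/(∂F/∂y) = -(3/x)/(-1/y) = 3y/x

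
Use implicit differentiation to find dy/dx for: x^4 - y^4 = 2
Differentiate both sides with respect to x, treating y as y(x). By the chain rule, any term containing y contributes a factor of y' = dy/dx when we differentiate it.

Move every term to one side and write the relation as F(x, y) = 0. Term by term,
  d/dx[x^4] = 4x^3
  d/dx[-y^4] = -4y^3·y'
  d/dx[-2] = 0

The pieces without y' make up ∂F/∂x and the coefficient of y' is ∂F/∂y:
  ∂F/∂x = 4x^3,
  ∂F/∂y = -4y^3.

Since d/dx[F] = ∂F/∂x + (∂F/∂y)·y' = 0, solve for y':
  (∂F/∂y)·y' = -∂F/∂x
  dy/dx = -(∂F/∂x)/(∂F/∂y) = -(4x^3)/(-4y^3) = x^3/y^3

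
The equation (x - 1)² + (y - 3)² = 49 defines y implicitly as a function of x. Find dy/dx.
Apply d/dx to both sides, remembering that y depends on x. Each occurrence of y therefore brings in a y' = dy/dx via the chain rule.

With F(x, y) equal to the left-hand side minus the right, differentiate F term by term:
  d/dx[(x - 1)^2] = 2x - 2
  d/dx[(y - 3)^2] = 2·y'(y - 3)
  d/dx[-49] = 0
Adding these up, d/dx[F] = 0 becomes
  (2x - 2) + (2y - 6)·y' = 0,
so isolating y',
  dy/dx = -(2x - 2)/(2y - 6) = (1 - x)/(y - 3)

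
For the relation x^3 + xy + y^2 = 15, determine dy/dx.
Apply d/dx to both sides, remembering that y depends on x. Each occurrence of y therefore brings in a y' = dy/dx via the chain rule.

With F(x, y) equal to the left-hand side minus the right, differentiate F term by term:
  d/dx[x^3] = 3x^2
  d/dx[xy] = x·y' + y
  d/dx[y^2] = 2y·y'
  d/dx[-15] = 0
Adding these up, d/dx[F] = 0 becomes
  (3x^2 + y) + (x + 2y)·y' = 0,
so isolating y',
  dy/dx = -(3x^2 + y)/(x + 2y) = (-3x^2 - y)/(x + 2y)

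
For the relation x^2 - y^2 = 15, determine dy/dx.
Take d/dx of both sides. Since y is implicitly a function of x, the chain rule attaches a y' = dy/dx factor whenever we differentiate through y.

Set F(x, y) = (left side) − (right side), so the curve is F = 0. Differentiating each term of F:
  d/dx[x^2] = 2x
  d/dx[-y^2] = -2y·y'
  d/dx[-15] = 0

Collecting, the y'-free part is the partial derivative in x and the y' coefficient is the partial derivative in y:
  ∂F/∂x = 2x
  ∂F/∂y = -2y

so d/dx[F(x, y(x))] = ∂F/∂x + (∂F/∂y)·y' = 0. Rearranging,
  dy/dx = -(∂F/∂x)/(∂F/∂y) = -(2x)/(-2y) = x/y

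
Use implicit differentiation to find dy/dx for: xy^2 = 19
Take d/dx of both sides. Since y is implicitly a function of x, the chain rule attaches a y' = dy/dx factor whenever we differentiate through y.

Set F(x, y) = (left side) − (right side), so the curve is F = 0. Differentiating each term of F:
  d/dx[xy^2] = 2xy·y' + y^2
  d/dx[-19] = 0

Collecting, the y'-free part is the partial derivative in x and the y' coefficient is the partial derivative in y:
  ∂F/∂x = y^2
  ∂F/∂y = 2xy

so d/dx[F(x, y(x))] = ∂F/∂x + (∂F/∂y)·y' = 0. Rearranging,
  dy/dx = -(∂F/∂x)/(∂F/∂y) = -(y^2)/(2xy) = -y/(2x)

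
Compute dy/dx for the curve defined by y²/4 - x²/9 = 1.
Apply d/dx to both sides, remembering that y depends on x. Each occurrence of y therefore brings in a y' = dy/dx via the chain rule.

With F(x, y) equal to the left-hand side minus the right, differentiate F term by term:
  d/dx[-x^2/9] = -2x/9
  d/dx[y^2/4] = y·y'/2
  d/dx[-1] = 0
Adding these up, d/dx[F] = 0 becomes
  (-2x/9) + (y/2)·y' = 0,
so isolating y',
  dy/dx = -(-2x/9)/(y/2) = 4x/(9y)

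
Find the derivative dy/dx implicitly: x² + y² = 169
Apply d/dx to both sides, remembering that y depends on x. Each occurrence of y therefore brings in a y' = dy/dx via the chain rule.

With F(x, y) equal to the left-hand side minus the right, differentiate F term by term:
  d/dx[x^2] = 2x
  d/dx[y^2] = 2y·y'
  d/dx[-169] = 0
Adding these up, d/dx[F] = 0 becomes
  (2x) + (2y)·y' = 0,
so isolating y',
  dy/dx = -(2x)/(2y) = -x/y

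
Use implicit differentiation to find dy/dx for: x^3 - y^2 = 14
Differentiate the relation implicitly: treat y = y(x) and apply the chain rule, so every y-derivative picks up a y' = dy/dx factor.

With everything moved to the left-hand side, differentiate term by term:
  d/dx[x^3] = 3x^2
  d/dx[-y^2] = -2y·y'
  d/dx[-14] = 0

Separating the contributions that come from x directly and those that come through y:
  without y':      3x^2
  multiplying y':  -2y

so (3x^2) + (-2y)·y' = 0, and therefore
  dy/dx = -(3x^2)/(-2y) = 3x^2/(2y)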